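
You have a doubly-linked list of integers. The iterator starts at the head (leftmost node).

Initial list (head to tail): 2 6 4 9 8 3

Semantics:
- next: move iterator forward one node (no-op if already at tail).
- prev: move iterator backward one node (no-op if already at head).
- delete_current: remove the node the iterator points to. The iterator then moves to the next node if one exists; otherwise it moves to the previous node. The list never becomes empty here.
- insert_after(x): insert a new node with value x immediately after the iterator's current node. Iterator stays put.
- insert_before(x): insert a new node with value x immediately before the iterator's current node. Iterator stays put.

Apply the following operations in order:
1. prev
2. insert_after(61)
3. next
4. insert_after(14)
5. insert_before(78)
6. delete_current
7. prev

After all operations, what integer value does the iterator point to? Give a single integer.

Answer: 78

Derivation:
After 1 (prev): list=[2, 6, 4, 9, 8, 3] cursor@2
After 2 (insert_after(61)): list=[2, 61, 6, 4, 9, 8, 3] cursor@2
After 3 (next): list=[2, 61, 6, 4, 9, 8, 3] cursor@61
After 4 (insert_after(14)): list=[2, 61, 14, 6, 4, 9, 8, 3] cursor@61
After 5 (insert_before(78)): list=[2, 78, 61, 14, 6, 4, 9, 8, 3] cursor@61
After 6 (delete_current): list=[2, 78, 14, 6, 4, 9, 8, 3] cursor@14
After 7 (prev): list=[2, 78, 14, 6, 4, 9, 8, 3] cursor@78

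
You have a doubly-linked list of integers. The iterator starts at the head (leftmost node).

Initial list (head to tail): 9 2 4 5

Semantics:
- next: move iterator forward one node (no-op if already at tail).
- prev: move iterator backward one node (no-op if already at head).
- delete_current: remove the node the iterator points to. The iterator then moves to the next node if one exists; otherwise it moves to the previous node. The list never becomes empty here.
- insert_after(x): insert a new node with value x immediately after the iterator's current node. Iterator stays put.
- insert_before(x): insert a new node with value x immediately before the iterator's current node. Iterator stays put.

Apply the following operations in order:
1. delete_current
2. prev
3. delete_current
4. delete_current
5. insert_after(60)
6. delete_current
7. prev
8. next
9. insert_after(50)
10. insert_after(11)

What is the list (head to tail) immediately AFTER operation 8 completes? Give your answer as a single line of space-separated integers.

Answer: 60

Derivation:
After 1 (delete_current): list=[2, 4, 5] cursor@2
After 2 (prev): list=[2, 4, 5] cursor@2
After 3 (delete_current): list=[4, 5] cursor@4
After 4 (delete_current): list=[5] cursor@5
After 5 (insert_after(60)): list=[5, 60] cursor@5
After 6 (delete_current): list=[60] cursor@60
After 7 (prev): list=[60] cursor@60
After 8 (next): list=[60] cursor@60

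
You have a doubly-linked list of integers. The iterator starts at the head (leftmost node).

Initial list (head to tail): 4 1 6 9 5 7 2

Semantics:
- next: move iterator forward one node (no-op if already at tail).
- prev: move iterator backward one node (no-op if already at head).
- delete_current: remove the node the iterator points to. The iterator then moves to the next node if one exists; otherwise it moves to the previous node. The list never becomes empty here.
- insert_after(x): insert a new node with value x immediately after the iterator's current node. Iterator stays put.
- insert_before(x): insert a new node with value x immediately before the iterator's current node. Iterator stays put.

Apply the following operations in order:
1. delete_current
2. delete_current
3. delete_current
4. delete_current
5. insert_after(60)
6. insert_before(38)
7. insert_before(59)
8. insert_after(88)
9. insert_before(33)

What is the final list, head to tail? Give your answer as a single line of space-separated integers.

Answer: 38 59 33 5 88 60 7 2

Derivation:
After 1 (delete_current): list=[1, 6, 9, 5, 7, 2] cursor@1
After 2 (delete_current): list=[6, 9, 5, 7, 2] cursor@6
After 3 (delete_current): list=[9, 5, 7, 2] cursor@9
After 4 (delete_current): list=[5, 7, 2] cursor@5
After 5 (insert_after(60)): list=[5, 60, 7, 2] cursor@5
After 6 (insert_before(38)): list=[38, 5, 60, 7, 2] cursor@5
After 7 (insert_before(59)): list=[38, 59, 5, 60, 7, 2] cursor@5
After 8 (insert_after(88)): list=[38, 59, 5, 88, 60, 7, 2] cursor@5
After 9 (insert_before(33)): list=[38, 59, 33, 5, 88, 60, 7, 2] cursor@5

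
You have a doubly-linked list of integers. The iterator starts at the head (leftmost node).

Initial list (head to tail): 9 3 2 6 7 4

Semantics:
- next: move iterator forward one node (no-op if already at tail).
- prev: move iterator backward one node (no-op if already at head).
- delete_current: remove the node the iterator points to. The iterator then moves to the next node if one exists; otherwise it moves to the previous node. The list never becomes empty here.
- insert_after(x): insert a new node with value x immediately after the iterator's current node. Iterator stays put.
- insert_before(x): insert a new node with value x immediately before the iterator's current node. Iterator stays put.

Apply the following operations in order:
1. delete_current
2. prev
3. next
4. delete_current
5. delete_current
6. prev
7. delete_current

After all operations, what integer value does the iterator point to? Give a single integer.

Answer: 7

Derivation:
After 1 (delete_current): list=[3, 2, 6, 7, 4] cursor@3
After 2 (prev): list=[3, 2, 6, 7, 4] cursor@3
After 3 (next): list=[3, 2, 6, 7, 4] cursor@2
After 4 (delete_current): list=[3, 6, 7, 4] cursor@6
After 5 (delete_current): list=[3, 7, 4] cursor@7
After 6 (prev): list=[3, 7, 4] cursor@3
After 7 (delete_current): list=[7, 4] cursor@7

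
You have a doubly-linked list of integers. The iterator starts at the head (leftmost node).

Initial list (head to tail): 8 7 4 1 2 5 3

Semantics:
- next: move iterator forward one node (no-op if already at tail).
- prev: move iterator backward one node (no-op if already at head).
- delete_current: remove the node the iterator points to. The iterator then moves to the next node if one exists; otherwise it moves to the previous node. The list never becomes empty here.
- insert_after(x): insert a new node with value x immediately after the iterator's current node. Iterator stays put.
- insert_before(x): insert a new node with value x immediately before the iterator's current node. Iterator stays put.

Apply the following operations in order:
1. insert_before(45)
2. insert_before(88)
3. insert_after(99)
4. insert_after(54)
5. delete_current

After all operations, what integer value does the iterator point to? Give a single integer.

After 1 (insert_before(45)): list=[45, 8, 7, 4, 1, 2, 5, 3] cursor@8
After 2 (insert_before(88)): list=[45, 88, 8, 7, 4, 1, 2, 5, 3] cursor@8
After 3 (insert_after(99)): list=[45, 88, 8, 99, 7, 4, 1, 2, 5, 3] cursor@8
After 4 (insert_after(54)): list=[45, 88, 8, 54, 99, 7, 4, 1, 2, 5, 3] cursor@8
After 5 (delete_current): list=[45, 88, 54, 99, 7, 4, 1, 2, 5, 3] cursor@54

Answer: 54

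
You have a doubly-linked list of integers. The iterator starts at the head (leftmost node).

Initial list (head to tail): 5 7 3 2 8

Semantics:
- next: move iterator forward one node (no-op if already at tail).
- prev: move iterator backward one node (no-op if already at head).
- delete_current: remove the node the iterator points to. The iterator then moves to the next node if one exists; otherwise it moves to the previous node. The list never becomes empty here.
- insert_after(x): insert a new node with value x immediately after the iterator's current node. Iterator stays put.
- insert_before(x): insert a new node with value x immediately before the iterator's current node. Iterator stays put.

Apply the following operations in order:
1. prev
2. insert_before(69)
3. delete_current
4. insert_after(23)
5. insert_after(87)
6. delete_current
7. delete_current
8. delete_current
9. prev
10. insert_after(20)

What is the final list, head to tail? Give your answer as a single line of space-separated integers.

Answer: 69 20 3 2 8

Derivation:
After 1 (prev): list=[5, 7, 3, 2, 8] cursor@5
After 2 (insert_before(69)): list=[69, 5, 7, 3, 2, 8] cursor@5
After 3 (delete_current): list=[69, 7, 3, 2, 8] cursor@7
After 4 (insert_after(23)): list=[69, 7, 23, 3, 2, 8] cursor@7
After 5 (insert_after(87)): list=[69, 7, 87, 23, 3, 2, 8] cursor@7
After 6 (delete_current): list=[69, 87, 23, 3, 2, 8] cursor@87
After 7 (delete_current): list=[69, 23, 3, 2, 8] cursor@23
After 8 (delete_current): list=[69, 3, 2, 8] cursor@3
After 9 (prev): list=[69, 3, 2, 8] cursor@69
After 10 (insert_after(20)): list=[69, 20, 3, 2, 8] cursor@69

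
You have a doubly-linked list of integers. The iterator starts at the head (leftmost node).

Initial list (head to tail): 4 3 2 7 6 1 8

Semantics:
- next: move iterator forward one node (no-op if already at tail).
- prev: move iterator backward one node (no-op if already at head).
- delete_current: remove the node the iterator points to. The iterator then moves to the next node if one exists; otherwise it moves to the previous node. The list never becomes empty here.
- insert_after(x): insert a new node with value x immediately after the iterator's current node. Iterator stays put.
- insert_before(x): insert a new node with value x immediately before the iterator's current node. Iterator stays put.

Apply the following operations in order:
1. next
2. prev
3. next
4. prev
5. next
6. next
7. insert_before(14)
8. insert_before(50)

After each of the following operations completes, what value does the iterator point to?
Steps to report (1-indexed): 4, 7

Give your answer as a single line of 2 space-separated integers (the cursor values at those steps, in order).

Answer: 4 2

Derivation:
After 1 (next): list=[4, 3, 2, 7, 6, 1, 8] cursor@3
After 2 (prev): list=[4, 3, 2, 7, 6, 1, 8] cursor@4
After 3 (next): list=[4, 3, 2, 7, 6, 1, 8] cursor@3
After 4 (prev): list=[4, 3, 2, 7, 6, 1, 8] cursor@4
After 5 (next): list=[4, 3, 2, 7, 6, 1, 8] cursor@3
After 6 (next): list=[4, 3, 2, 7, 6, 1, 8] cursor@2
After 7 (insert_before(14)): list=[4, 3, 14, 2, 7, 6, 1, 8] cursor@2
After 8 (insert_before(50)): list=[4, 3, 14, 50, 2, 7, 6, 1, 8] cursor@2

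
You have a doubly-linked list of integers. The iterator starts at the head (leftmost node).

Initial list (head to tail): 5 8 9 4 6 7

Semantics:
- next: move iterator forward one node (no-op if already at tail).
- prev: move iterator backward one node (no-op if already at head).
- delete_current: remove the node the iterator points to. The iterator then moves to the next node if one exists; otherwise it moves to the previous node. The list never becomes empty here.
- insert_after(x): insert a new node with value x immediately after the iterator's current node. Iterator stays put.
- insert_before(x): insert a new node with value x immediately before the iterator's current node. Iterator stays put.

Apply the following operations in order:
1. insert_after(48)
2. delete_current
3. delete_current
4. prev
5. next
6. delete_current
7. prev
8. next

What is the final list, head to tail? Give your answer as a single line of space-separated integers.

After 1 (insert_after(48)): list=[5, 48, 8, 9, 4, 6, 7] cursor@5
After 2 (delete_current): list=[48, 8, 9, 4, 6, 7] cursor@48
After 3 (delete_current): list=[8, 9, 4, 6, 7] cursor@8
After 4 (prev): list=[8, 9, 4, 6, 7] cursor@8
After 5 (next): list=[8, 9, 4, 6, 7] cursor@9
After 6 (delete_current): list=[8, 4, 6, 7] cursor@4
After 7 (prev): list=[8, 4, 6, 7] cursor@8
After 8 (next): list=[8, 4, 6, 7] cursor@4

Answer: 8 4 6 7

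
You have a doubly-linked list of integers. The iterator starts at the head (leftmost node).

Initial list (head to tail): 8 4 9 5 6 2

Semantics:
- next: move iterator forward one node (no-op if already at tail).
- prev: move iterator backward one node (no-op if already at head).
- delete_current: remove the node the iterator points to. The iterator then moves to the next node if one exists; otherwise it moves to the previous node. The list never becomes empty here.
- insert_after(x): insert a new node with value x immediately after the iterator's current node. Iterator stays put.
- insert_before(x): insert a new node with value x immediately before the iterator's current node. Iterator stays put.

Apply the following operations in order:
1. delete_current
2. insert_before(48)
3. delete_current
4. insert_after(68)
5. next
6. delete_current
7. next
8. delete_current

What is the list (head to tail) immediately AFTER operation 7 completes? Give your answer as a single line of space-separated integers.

After 1 (delete_current): list=[4, 9, 5, 6, 2] cursor@4
After 2 (insert_before(48)): list=[48, 4, 9, 5, 6, 2] cursor@4
After 3 (delete_current): list=[48, 9, 5, 6, 2] cursor@9
After 4 (insert_after(68)): list=[48, 9, 68, 5, 6, 2] cursor@9
After 5 (next): list=[48, 9, 68, 5, 6, 2] cursor@68
After 6 (delete_current): list=[48, 9, 5, 6, 2] cursor@5
After 7 (next): list=[48, 9, 5, 6, 2] cursor@6

Answer: 48 9 5 6 2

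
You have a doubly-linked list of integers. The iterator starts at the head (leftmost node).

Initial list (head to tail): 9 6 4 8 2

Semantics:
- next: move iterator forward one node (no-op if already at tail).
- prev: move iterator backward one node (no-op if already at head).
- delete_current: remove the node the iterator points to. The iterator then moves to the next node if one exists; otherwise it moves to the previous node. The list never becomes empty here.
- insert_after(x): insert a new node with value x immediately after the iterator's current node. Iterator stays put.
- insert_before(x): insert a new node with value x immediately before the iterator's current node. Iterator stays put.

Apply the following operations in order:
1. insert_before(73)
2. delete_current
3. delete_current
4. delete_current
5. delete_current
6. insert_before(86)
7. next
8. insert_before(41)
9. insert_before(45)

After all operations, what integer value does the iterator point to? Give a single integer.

After 1 (insert_before(73)): list=[73, 9, 6, 4, 8, 2] cursor@9
After 2 (delete_current): list=[73, 6, 4, 8, 2] cursor@6
After 3 (delete_current): list=[73, 4, 8, 2] cursor@4
After 4 (delete_current): list=[73, 8, 2] cursor@8
After 5 (delete_current): list=[73, 2] cursor@2
After 6 (insert_before(86)): list=[73, 86, 2] cursor@2
After 7 (next): list=[73, 86, 2] cursor@2
After 8 (insert_before(41)): list=[73, 86, 41, 2] cursor@2
After 9 (insert_before(45)): list=[73, 86, 41, 45, 2] cursor@2

Answer: 2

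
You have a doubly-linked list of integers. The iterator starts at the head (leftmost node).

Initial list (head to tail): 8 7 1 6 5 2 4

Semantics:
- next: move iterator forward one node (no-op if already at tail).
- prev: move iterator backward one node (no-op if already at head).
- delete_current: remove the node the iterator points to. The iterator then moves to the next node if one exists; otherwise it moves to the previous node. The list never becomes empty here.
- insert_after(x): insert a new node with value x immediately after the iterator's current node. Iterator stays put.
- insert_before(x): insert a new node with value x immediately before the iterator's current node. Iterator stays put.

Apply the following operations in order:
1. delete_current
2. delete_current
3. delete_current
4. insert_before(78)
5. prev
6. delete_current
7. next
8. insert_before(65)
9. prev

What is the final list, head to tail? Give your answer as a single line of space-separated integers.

After 1 (delete_current): list=[7, 1, 6, 5, 2, 4] cursor@7
After 2 (delete_current): list=[1, 6, 5, 2, 4] cursor@1
After 3 (delete_current): list=[6, 5, 2, 4] cursor@6
After 4 (insert_before(78)): list=[78, 6, 5, 2, 4] cursor@6
After 5 (prev): list=[78, 6, 5, 2, 4] cursor@78
After 6 (delete_current): list=[6, 5, 2, 4] cursor@6
After 7 (next): list=[6, 5, 2, 4] cursor@5
After 8 (insert_before(65)): list=[6, 65, 5, 2, 4] cursor@5
After 9 (prev): list=[6, 65, 5, 2, 4] cursor@65

Answer: 6 65 5 2 4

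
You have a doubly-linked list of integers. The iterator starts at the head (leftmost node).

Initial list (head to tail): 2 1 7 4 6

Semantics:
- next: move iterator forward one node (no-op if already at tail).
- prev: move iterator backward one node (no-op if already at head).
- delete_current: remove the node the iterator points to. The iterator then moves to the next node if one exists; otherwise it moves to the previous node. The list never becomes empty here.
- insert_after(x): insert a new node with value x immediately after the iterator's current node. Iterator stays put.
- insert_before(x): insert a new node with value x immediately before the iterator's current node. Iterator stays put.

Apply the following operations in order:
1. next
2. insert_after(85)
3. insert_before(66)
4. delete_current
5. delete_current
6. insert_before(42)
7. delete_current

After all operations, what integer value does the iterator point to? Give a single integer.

Answer: 4

Derivation:
After 1 (next): list=[2, 1, 7, 4, 6] cursor@1
After 2 (insert_after(85)): list=[2, 1, 85, 7, 4, 6] cursor@1
After 3 (insert_before(66)): list=[2, 66, 1, 85, 7, 4, 6] cursor@1
After 4 (delete_current): list=[2, 66, 85, 7, 4, 6] cursor@85
After 5 (delete_current): list=[2, 66, 7, 4, 6] cursor@7
After 6 (insert_before(42)): list=[2, 66, 42, 7, 4, 6] cursor@7
After 7 (delete_current): list=[2, 66, 42, 4, 6] cursor@4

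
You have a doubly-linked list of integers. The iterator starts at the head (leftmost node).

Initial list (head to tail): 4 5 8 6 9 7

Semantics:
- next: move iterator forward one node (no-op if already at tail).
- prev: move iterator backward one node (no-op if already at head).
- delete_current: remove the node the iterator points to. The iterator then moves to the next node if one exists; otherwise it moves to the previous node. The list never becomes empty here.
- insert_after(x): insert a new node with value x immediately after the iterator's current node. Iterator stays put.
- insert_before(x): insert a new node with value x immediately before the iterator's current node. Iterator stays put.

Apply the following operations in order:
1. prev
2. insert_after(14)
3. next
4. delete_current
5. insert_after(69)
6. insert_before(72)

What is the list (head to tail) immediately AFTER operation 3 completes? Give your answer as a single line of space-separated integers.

Answer: 4 14 5 8 6 9 7

Derivation:
After 1 (prev): list=[4, 5, 8, 6, 9, 7] cursor@4
After 2 (insert_after(14)): list=[4, 14, 5, 8, 6, 9, 7] cursor@4
After 3 (next): list=[4, 14, 5, 8, 6, 9, 7] cursor@14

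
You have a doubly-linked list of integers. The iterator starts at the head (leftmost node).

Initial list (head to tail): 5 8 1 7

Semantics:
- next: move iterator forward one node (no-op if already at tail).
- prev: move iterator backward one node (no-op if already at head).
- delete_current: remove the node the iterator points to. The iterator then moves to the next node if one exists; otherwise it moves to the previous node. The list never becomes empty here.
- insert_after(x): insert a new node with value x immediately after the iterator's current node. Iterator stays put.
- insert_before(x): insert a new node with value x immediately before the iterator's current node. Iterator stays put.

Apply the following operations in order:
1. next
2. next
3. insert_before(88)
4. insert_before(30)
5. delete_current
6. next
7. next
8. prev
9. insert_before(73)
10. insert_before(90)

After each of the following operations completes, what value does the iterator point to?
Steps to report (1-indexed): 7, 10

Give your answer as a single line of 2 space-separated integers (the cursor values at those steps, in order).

Answer: 7 30

Derivation:
After 1 (next): list=[5, 8, 1, 7] cursor@8
After 2 (next): list=[5, 8, 1, 7] cursor@1
After 3 (insert_before(88)): list=[5, 8, 88, 1, 7] cursor@1
After 4 (insert_before(30)): list=[5, 8, 88, 30, 1, 7] cursor@1
After 5 (delete_current): list=[5, 8, 88, 30, 7] cursor@7
After 6 (next): list=[5, 8, 88, 30, 7] cursor@7
After 7 (next): list=[5, 8, 88, 30, 7] cursor@7
After 8 (prev): list=[5, 8, 88, 30, 7] cursor@30
After 9 (insert_before(73)): list=[5, 8, 88, 73, 30, 7] cursor@30
After 10 (insert_before(90)): list=[5, 8, 88, 73, 90, 30, 7] cursor@30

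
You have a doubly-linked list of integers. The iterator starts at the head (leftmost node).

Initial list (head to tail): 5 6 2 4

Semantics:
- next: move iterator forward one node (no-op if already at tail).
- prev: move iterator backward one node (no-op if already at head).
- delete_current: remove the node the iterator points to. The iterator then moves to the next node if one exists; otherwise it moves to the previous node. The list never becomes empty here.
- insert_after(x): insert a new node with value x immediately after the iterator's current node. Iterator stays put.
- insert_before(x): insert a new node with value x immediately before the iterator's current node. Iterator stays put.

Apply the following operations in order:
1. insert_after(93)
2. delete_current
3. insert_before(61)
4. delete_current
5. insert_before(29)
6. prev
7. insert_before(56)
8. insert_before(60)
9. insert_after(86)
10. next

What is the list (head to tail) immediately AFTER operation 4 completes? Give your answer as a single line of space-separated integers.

After 1 (insert_after(93)): list=[5, 93, 6, 2, 4] cursor@5
After 2 (delete_current): list=[93, 6, 2, 4] cursor@93
After 3 (insert_before(61)): list=[61, 93, 6, 2, 4] cursor@93
After 4 (delete_current): list=[61, 6, 2, 4] cursor@6

Answer: 61 6 2 4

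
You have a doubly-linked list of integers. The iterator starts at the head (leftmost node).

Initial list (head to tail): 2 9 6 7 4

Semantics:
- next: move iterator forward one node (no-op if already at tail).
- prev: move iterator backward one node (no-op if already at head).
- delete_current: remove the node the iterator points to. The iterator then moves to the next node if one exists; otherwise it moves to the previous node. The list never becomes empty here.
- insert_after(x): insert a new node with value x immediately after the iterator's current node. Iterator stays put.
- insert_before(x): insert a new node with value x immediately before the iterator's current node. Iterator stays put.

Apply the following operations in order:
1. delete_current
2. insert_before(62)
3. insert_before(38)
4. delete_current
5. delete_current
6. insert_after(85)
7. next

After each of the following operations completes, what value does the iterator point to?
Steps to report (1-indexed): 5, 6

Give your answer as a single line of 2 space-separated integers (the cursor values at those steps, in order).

After 1 (delete_current): list=[9, 6, 7, 4] cursor@9
After 2 (insert_before(62)): list=[62, 9, 6, 7, 4] cursor@9
After 3 (insert_before(38)): list=[62, 38, 9, 6, 7, 4] cursor@9
After 4 (delete_current): list=[62, 38, 6, 7, 4] cursor@6
After 5 (delete_current): list=[62, 38, 7, 4] cursor@7
After 6 (insert_after(85)): list=[62, 38, 7, 85, 4] cursor@7
After 7 (next): list=[62, 38, 7, 85, 4] cursor@85

Answer: 7 7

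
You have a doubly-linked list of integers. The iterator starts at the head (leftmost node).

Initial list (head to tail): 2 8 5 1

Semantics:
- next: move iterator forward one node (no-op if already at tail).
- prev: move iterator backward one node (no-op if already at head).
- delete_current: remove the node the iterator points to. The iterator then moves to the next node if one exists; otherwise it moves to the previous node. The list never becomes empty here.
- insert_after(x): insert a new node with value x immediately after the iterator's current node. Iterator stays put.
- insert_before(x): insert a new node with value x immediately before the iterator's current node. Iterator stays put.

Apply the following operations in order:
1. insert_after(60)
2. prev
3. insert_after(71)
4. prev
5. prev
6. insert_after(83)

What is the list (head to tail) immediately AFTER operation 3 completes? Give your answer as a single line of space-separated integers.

After 1 (insert_after(60)): list=[2, 60, 8, 5, 1] cursor@2
After 2 (prev): list=[2, 60, 8, 5, 1] cursor@2
After 3 (insert_after(71)): list=[2, 71, 60, 8, 5, 1] cursor@2

Answer: 2 71 60 8 5 1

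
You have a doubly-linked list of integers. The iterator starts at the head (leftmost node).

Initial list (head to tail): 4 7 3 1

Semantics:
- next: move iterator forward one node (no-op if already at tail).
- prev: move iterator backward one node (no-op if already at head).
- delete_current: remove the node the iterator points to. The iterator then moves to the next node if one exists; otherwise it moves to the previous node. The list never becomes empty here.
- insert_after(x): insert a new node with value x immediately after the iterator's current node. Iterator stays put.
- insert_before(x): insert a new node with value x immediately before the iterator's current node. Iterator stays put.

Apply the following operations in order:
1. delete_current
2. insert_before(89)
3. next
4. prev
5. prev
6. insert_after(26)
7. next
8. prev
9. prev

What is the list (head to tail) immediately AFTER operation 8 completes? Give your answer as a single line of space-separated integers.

Answer: 89 26 7 3 1

Derivation:
After 1 (delete_current): list=[7, 3, 1] cursor@7
After 2 (insert_before(89)): list=[89, 7, 3, 1] cursor@7
After 3 (next): list=[89, 7, 3, 1] cursor@3
After 4 (prev): list=[89, 7, 3, 1] cursor@7
After 5 (prev): list=[89, 7, 3, 1] cursor@89
After 6 (insert_after(26)): list=[89, 26, 7, 3, 1] cursor@89
After 7 (next): list=[89, 26, 7, 3, 1] cursor@26
After 8 (prev): list=[89, 26, 7, 3, 1] cursor@89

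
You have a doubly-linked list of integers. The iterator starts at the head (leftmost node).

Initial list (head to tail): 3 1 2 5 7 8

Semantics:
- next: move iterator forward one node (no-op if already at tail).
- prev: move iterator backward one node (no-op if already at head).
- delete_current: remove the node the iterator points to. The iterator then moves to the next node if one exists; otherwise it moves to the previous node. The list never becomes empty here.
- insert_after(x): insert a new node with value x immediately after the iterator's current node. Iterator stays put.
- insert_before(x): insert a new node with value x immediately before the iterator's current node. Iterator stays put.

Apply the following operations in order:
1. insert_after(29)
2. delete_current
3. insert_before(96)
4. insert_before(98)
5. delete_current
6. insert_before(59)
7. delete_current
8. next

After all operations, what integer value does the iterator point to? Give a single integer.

After 1 (insert_after(29)): list=[3, 29, 1, 2, 5, 7, 8] cursor@3
After 2 (delete_current): list=[29, 1, 2, 5, 7, 8] cursor@29
After 3 (insert_before(96)): list=[96, 29, 1, 2, 5, 7, 8] cursor@29
After 4 (insert_before(98)): list=[96, 98, 29, 1, 2, 5, 7, 8] cursor@29
After 5 (delete_current): list=[96, 98, 1, 2, 5, 7, 8] cursor@1
After 6 (insert_before(59)): list=[96, 98, 59, 1, 2, 5, 7, 8] cursor@1
After 7 (delete_current): list=[96, 98, 59, 2, 5, 7, 8] cursor@2
After 8 (next): list=[96, 98, 59, 2, 5, 7, 8] cursor@5

Answer: 5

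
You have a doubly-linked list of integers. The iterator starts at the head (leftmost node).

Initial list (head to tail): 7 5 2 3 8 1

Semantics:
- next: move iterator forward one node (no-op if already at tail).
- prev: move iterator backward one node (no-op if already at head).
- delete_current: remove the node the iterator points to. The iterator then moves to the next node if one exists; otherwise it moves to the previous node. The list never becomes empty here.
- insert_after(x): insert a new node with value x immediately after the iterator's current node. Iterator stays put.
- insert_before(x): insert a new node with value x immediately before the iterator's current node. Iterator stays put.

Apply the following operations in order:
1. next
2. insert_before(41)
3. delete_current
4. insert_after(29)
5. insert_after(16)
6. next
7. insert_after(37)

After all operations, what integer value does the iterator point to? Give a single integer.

Answer: 16

Derivation:
After 1 (next): list=[7, 5, 2, 3, 8, 1] cursor@5
After 2 (insert_before(41)): list=[7, 41, 5, 2, 3, 8, 1] cursor@5
After 3 (delete_current): list=[7, 41, 2, 3, 8, 1] cursor@2
After 4 (insert_after(29)): list=[7, 41, 2, 29, 3, 8, 1] cursor@2
After 5 (insert_after(16)): list=[7, 41, 2, 16, 29, 3, 8, 1] cursor@2
After 6 (next): list=[7, 41, 2, 16, 29, 3, 8, 1] cursor@16
After 7 (insert_after(37)): list=[7, 41, 2, 16, 37, 29, 3, 8, 1] cursor@16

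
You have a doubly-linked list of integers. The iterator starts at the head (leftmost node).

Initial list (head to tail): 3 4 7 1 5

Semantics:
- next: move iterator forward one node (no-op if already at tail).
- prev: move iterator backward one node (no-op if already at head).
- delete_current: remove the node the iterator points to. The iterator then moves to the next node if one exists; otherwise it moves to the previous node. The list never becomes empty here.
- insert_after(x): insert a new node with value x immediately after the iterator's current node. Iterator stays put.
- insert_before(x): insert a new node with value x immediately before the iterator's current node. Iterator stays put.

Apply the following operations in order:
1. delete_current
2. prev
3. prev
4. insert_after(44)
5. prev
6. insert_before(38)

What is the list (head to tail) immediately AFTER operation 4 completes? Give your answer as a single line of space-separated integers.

Answer: 4 44 7 1 5

Derivation:
After 1 (delete_current): list=[4, 7, 1, 5] cursor@4
After 2 (prev): list=[4, 7, 1, 5] cursor@4
After 3 (prev): list=[4, 7, 1, 5] cursor@4
After 4 (insert_after(44)): list=[4, 44, 7, 1, 5] cursor@4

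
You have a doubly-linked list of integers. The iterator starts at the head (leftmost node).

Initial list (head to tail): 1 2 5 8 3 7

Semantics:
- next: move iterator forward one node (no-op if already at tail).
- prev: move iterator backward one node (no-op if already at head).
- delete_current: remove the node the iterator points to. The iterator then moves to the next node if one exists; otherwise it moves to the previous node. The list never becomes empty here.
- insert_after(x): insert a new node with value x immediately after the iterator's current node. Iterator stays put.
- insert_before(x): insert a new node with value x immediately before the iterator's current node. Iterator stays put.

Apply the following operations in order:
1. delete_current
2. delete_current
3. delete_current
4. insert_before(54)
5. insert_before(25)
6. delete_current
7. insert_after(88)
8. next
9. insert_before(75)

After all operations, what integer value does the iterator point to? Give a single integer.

After 1 (delete_current): list=[2, 5, 8, 3, 7] cursor@2
After 2 (delete_current): list=[5, 8, 3, 7] cursor@5
After 3 (delete_current): list=[8, 3, 7] cursor@8
After 4 (insert_before(54)): list=[54, 8, 3, 7] cursor@8
After 5 (insert_before(25)): list=[54, 25, 8, 3, 7] cursor@8
After 6 (delete_current): list=[54, 25, 3, 7] cursor@3
After 7 (insert_after(88)): list=[54, 25, 3, 88, 7] cursor@3
After 8 (next): list=[54, 25, 3, 88, 7] cursor@88
After 9 (insert_before(75)): list=[54, 25, 3, 75, 88, 7] cursor@88

Answer: 88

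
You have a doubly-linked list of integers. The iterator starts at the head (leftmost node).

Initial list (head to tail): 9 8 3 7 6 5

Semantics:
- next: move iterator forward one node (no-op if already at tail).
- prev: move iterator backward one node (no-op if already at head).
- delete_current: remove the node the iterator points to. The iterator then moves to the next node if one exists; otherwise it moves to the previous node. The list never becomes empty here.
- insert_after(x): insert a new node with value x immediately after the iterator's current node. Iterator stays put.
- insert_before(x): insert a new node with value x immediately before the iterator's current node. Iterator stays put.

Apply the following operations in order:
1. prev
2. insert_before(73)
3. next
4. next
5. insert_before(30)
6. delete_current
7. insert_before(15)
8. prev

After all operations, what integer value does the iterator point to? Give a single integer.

Answer: 15

Derivation:
After 1 (prev): list=[9, 8, 3, 7, 6, 5] cursor@9
After 2 (insert_before(73)): list=[73, 9, 8, 3, 7, 6, 5] cursor@9
After 3 (next): list=[73, 9, 8, 3, 7, 6, 5] cursor@8
After 4 (next): list=[73, 9, 8, 3, 7, 6, 5] cursor@3
After 5 (insert_before(30)): list=[73, 9, 8, 30, 3, 7, 6, 5] cursor@3
After 6 (delete_current): list=[73, 9, 8, 30, 7, 6, 5] cursor@7
After 7 (insert_before(15)): list=[73, 9, 8, 30, 15, 7, 6, 5] cursor@7
After 8 (prev): list=[73, 9, 8, 30, 15, 7, 6, 5] cursor@15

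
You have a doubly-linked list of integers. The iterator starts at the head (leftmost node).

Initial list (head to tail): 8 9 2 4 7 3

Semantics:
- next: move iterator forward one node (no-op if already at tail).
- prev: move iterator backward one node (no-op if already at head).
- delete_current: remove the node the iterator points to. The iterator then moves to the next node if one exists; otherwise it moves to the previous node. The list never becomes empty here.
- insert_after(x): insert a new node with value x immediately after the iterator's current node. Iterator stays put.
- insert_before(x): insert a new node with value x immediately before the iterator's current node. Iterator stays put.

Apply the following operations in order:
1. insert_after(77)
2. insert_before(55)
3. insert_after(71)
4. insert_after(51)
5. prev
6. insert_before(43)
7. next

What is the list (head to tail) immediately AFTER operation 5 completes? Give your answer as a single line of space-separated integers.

After 1 (insert_after(77)): list=[8, 77, 9, 2, 4, 7, 3] cursor@8
After 2 (insert_before(55)): list=[55, 8, 77, 9, 2, 4, 7, 3] cursor@8
After 3 (insert_after(71)): list=[55, 8, 71, 77, 9, 2, 4, 7, 3] cursor@8
After 4 (insert_after(51)): list=[55, 8, 51, 71, 77, 9, 2, 4, 7, 3] cursor@8
After 5 (prev): list=[55, 8, 51, 71, 77, 9, 2, 4, 7, 3] cursor@55

Answer: 55 8 51 71 77 9 2 4 7 3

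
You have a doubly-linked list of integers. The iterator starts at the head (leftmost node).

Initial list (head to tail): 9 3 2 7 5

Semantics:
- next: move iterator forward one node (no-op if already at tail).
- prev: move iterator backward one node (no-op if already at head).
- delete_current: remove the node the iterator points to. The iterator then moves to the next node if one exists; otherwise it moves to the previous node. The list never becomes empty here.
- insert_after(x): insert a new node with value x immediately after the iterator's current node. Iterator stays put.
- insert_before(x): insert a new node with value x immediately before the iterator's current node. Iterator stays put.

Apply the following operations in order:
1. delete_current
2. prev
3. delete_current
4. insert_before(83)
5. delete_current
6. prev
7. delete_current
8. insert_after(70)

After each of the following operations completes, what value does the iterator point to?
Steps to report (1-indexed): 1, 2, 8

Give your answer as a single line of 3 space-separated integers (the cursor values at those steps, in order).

Answer: 3 3 7

Derivation:
After 1 (delete_current): list=[3, 2, 7, 5] cursor@3
After 2 (prev): list=[3, 2, 7, 5] cursor@3
After 3 (delete_current): list=[2, 7, 5] cursor@2
After 4 (insert_before(83)): list=[83, 2, 7, 5] cursor@2
After 5 (delete_current): list=[83, 7, 5] cursor@7
After 6 (prev): list=[83, 7, 5] cursor@83
After 7 (delete_current): list=[7, 5] cursor@7
After 8 (insert_after(70)): list=[7, 70, 5] cursor@7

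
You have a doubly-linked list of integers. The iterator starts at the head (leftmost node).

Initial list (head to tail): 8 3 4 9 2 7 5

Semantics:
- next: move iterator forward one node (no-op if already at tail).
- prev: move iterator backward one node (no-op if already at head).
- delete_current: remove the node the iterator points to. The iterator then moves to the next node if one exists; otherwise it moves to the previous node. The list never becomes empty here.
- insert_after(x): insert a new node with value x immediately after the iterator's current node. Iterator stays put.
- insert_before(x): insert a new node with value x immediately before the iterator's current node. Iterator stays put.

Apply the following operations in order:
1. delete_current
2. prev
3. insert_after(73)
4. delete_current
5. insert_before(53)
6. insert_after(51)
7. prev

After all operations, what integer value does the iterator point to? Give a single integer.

Answer: 53

Derivation:
After 1 (delete_current): list=[3, 4, 9, 2, 7, 5] cursor@3
After 2 (prev): list=[3, 4, 9, 2, 7, 5] cursor@3
After 3 (insert_after(73)): list=[3, 73, 4, 9, 2, 7, 5] cursor@3
After 4 (delete_current): list=[73, 4, 9, 2, 7, 5] cursor@73
After 5 (insert_before(53)): list=[53, 73, 4, 9, 2, 7, 5] cursor@73
After 6 (insert_after(51)): list=[53, 73, 51, 4, 9, 2, 7, 5] cursor@73
After 7 (prev): list=[53, 73, 51, 4, 9, 2, 7, 5] cursor@53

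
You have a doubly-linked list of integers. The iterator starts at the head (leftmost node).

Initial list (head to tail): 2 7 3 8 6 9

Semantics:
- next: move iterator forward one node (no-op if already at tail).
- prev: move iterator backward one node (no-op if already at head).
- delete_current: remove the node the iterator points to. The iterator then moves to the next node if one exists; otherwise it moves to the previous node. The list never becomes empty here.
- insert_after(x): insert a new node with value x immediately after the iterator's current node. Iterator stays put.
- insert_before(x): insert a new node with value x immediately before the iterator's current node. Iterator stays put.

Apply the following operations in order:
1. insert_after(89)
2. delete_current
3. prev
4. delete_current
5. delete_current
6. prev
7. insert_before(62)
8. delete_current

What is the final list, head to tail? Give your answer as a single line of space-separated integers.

After 1 (insert_after(89)): list=[2, 89, 7, 3, 8, 6, 9] cursor@2
After 2 (delete_current): list=[89, 7, 3, 8, 6, 9] cursor@89
After 3 (prev): list=[89, 7, 3, 8, 6, 9] cursor@89
After 4 (delete_current): list=[7, 3, 8, 6, 9] cursor@7
After 5 (delete_current): list=[3, 8, 6, 9] cursor@3
After 6 (prev): list=[3, 8, 6, 9] cursor@3
After 7 (insert_before(62)): list=[62, 3, 8, 6, 9] cursor@3
After 8 (delete_current): list=[62, 8, 6, 9] cursor@8

Answer: 62 8 6 9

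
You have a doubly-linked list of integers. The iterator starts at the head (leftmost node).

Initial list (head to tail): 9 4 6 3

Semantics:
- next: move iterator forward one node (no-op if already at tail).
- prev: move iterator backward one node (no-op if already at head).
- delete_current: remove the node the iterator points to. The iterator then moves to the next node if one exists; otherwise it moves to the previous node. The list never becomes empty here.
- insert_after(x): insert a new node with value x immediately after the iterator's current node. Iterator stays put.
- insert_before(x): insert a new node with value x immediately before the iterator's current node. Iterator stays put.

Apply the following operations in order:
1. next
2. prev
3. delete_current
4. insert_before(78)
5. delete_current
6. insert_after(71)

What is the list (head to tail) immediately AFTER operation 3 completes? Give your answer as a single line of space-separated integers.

After 1 (next): list=[9, 4, 6, 3] cursor@4
After 2 (prev): list=[9, 4, 6, 3] cursor@9
After 3 (delete_current): list=[4, 6, 3] cursor@4

Answer: 4 6 3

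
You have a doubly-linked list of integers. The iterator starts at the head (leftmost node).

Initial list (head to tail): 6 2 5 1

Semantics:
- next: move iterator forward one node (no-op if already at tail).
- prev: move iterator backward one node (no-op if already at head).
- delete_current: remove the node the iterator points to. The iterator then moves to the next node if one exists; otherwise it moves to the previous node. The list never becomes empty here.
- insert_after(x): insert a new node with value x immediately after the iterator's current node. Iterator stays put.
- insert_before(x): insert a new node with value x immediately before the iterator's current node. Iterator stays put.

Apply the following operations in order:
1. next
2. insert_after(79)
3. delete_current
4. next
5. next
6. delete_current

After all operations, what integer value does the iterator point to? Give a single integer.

After 1 (next): list=[6, 2, 5, 1] cursor@2
After 2 (insert_after(79)): list=[6, 2, 79, 5, 1] cursor@2
After 3 (delete_current): list=[6, 79, 5, 1] cursor@79
After 4 (next): list=[6, 79, 5, 1] cursor@5
After 5 (next): list=[6, 79, 5, 1] cursor@1
After 6 (delete_current): list=[6, 79, 5] cursor@5

Answer: 5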